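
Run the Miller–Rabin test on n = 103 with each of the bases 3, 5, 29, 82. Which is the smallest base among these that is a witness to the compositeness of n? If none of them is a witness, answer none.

none

n − 1 = 102 = 2^1 · 51, so s = 1 and d = 51.
Base 3: x_0 = 3^51 mod 103 = 102. x_0 = 102 ≡ −1, so 3 is not a witness.
Base 5: x_0 = 5^51 mod 103 = 102. x_0 = 102 ≡ −1, so 5 is not a witness.
Base 29: x_0 = 29^51 mod 103 = 1. x_0 = 1, so 29 is not a witness.
Base 82: x_0 = 82^51 mod 103 = 1. x_0 = 1, so 82 is not a witness.
No listed base is a witness for 103.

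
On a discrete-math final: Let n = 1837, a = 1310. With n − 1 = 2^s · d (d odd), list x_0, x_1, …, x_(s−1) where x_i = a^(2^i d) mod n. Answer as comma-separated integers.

1365, 507

n − 1 = 1836 = 2^2 · 459, so s = 2 and d = 459.
x_0 = 1310^459 mod 1837 = 1365.
x_1 = 1365^2 mod 1837 = 507.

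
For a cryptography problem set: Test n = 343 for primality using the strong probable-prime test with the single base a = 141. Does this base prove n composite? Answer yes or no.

yes

n − 1 = 342 = 2^1 · 171, so s = 1 and d = 171.
x_0 = 141^171 mod 343 = 78.
x_0 ∉ {1, 342} and s = 1, so 141 is a Miller–Rabin witness and 343 is composite.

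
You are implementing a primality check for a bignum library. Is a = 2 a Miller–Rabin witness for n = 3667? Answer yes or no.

yes

n − 1 = 3666 = 2^1 · 1833, so s = 1 and d = 1833.
x_0 = 2^1833 mod 3667 = 126.
x_0 ∉ {1, 3666} and s = 1, so 2 is a Miller–Rabin witness and 3667 is composite.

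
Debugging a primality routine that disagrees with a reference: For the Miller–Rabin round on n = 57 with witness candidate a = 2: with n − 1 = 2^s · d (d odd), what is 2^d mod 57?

n − 1 = 56 = 2^3 · 7, so s = 3 and d = 7.
By repeated squaring, 2^7 ≡ 14 (mod 57).

14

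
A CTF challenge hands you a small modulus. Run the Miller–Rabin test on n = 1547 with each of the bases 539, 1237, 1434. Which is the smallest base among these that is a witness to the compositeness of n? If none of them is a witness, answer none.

n − 1 = 1546 = 2^1 · 773, so s = 1 and d = 773.
Base 539: x_0 = 539^773 mod 1547 = 938. x_0 ∉ {1, 1546} and s = 1, so 539 is a Miller–Rabin witness and 1547 is composite.
Base 1237: x_0 = 1237^773 mod 1547 = 591. x_0 ∉ {1, 1546} and s = 1, so 1237 is a Miller–Rabin witness and 1547 is composite.
Base 1434: x_0 = 1434^773 mod 1547 = 517. x_0 ∉ {1, 1546} and s = 1, so 1434 is a Miller–Rabin witness and 1547 is composite.
The smallest witness among the given bases is 539.

539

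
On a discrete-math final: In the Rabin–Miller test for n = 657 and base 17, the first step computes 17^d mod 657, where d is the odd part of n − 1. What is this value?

431

n − 1 = 656 = 2^4 · 41, so s = 4 and d = 41.
Repeated squaring mod 657: 17^1 ≡ 17, 17^2 ≡ 289, 17^4 ≡ 82, 17^8 ≡ 154, 17^16 ≡ 64, 17^32 ≡ 154.
41 = 32 + 8 + 1, so 17^41 ≡ 154·154·17 ≡ 431 (mod 657).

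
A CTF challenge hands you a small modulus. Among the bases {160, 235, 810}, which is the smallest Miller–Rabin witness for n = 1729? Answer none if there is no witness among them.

n − 1 = 1728 = 2^6 · 27, so s = 6 and d = 27.
Base 160: x_0 = 160^27 mod 1729 = 1728. x_0 = 1728 ≡ −1, so 160 is not a witness.
Base 235: x_0 = 235^27 mod 1729 = 1. x_0 = 1, so 235 is not a witness.
Base 810: x_0 = 810^27 mod 1729 = 1728. x_0 = 1728 ≡ −1, so 810 is not a witness.
No listed base is a witness for 1729.

none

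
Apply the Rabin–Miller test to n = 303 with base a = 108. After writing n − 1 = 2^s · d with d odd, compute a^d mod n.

n − 1 = 302 = 2^1 · 151, so s = 1 and d = 151.
108^151 mod 303 = 195.

195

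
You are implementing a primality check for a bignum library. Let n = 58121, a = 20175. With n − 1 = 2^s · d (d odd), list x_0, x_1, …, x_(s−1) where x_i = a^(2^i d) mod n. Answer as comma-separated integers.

n − 1 = 58120 = 2^3 · 7265, so s = 3 and d = 7265.
x_0 = 20175^7265 mod 58121 = 38123.
x_1 = 38123^2 mod 58121 = 47524.
x_2 = 47524^2 mod 58121 = 6637.

38123, 47524, 6637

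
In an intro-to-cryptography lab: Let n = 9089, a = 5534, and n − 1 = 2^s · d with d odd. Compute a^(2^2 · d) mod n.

n − 1 = 9088 = 2^7 · 71, so s = 7 and d = 71.
x_0 = 5534^71 mod 9089 = 1775.
x_1 = 1775^2 mod 9089 = 5831.
x_2 = 5831^2 mod 9089 = 7701.

7701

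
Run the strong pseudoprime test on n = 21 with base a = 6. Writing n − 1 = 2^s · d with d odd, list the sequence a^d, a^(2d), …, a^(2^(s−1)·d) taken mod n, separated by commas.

n − 1 = 20 = 2^2 · 5, so s = 2 and d = 5.
x_0 = 6^5 mod 21 = 6.
x_1 = 6^2 mod 21 = 15.

6, 15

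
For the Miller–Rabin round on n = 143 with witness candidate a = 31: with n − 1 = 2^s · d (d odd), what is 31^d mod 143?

86

n − 1 = 142 = 2^1 · 71, so s = 1 and d = 71.
31^71 mod 143 = 86.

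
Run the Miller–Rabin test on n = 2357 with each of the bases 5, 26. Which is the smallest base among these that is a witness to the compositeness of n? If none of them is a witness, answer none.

n − 1 = 2356 = 2^2 · 589, so s = 2 and d = 589.
Base 5: x_0 = 5^589 mod 2357 = 633. x_0 is neither 1 nor 2356, so continue squaring. x_1 = 633^2 mod 2357 = 2356. x_1 ≡ −1, so 5 is not a witness.
Base 26: x_0 = 26^589 mod 2357 = 633. x_0 is neither 1 nor 2356, so continue squaring. x_1 = 633^2 mod 2357 = 2356. x_1 ≡ −1, so 26 is not a witness.
No listed base is a witness for 2357.

none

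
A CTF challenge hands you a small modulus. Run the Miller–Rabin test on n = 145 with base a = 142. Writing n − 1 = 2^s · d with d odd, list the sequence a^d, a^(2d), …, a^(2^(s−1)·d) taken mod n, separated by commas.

37, 64, 36, 136

n − 1 = 144 = 2^4 · 9, so s = 4 and d = 9.
x_0 = 142^9 mod 145 = 37.
x_1 = 37^2 mod 145 = 64.
x_2 = 64^2 mod 145 = 36.
x_3 = 36^2 mod 145 = 136.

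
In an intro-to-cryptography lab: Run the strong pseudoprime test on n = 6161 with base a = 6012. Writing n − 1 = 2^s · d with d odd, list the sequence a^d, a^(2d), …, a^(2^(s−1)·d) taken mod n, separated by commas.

n − 1 = 6160 = 2^4 · 385, so s = 4 and d = 385.
x_0 = 6012^385 mod 6161 = 4210.
x_1 = 4210^2 mod 6161 = 5064.
x_2 = 5064^2 mod 6161 = 2014.
x_3 = 2014^2 mod 6161 = 2258.

4210, 5064, 2014, 2258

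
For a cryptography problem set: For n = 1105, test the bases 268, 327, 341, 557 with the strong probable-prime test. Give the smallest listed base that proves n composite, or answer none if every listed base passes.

n − 1 = 1104 = 2^4 · 69, so s = 4 and d = 69.
Base 268: x_0 = 268^69 mod 1105 = 268. x_0 is neither 1 nor 1104, so continue squaring. x_1 = 268^2 mod 1105 = 1104. x_1 ≡ −1, so 268 is not a witness.
Base 327: x_0 = 327^69 mod 1105 = 837. x_0 is neither 1 nor 1104, so continue squaring. x_1 = 837^2 mod 1105 = 1104. x_1 ≡ −1, so 327 is not a witness.
Base 341: x_0 = 341^69 mod 1105 = 1. x_0 = 1, so 341 is not a witness.
Base 557: x_0 = 557^69 mod 1105 = 47. x_0 is neither 1 nor 1104, so continue squaring. x_1 = 47^2 mod 1105 = 1104. x_1 ≡ −1, so 557 is not a witness.
No listed base is a witness for 1105.

none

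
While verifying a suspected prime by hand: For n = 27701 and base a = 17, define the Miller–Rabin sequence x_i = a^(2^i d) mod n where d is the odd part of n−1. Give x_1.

n − 1 = 27700 = 2^2 · 6925, so s = 2 and d = 6925.
x_0 = 17^6925 mod 27701 = 1.
x_1 = 1^2 mod 27701 = 1.

1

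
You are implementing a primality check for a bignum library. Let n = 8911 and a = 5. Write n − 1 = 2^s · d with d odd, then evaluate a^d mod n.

2813

n − 1 = 8910 = 2^1 · 4455, so s = 1 and d = 4455.
5^4455 mod 8911 = 2813.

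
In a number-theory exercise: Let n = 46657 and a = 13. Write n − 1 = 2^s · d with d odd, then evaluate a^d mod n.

n − 1 = 46656 = 2^6 · 729, so s = 6 and d = 729.
13^729 mod 46657 = 35230.

35230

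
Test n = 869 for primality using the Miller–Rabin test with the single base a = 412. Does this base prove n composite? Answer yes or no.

yes

n − 1 = 868 = 2^2 · 217, so s = 2 and d = 217.
Repeated squaring mod 869: 412^1 ≡ 412, 412^2 ≡ 289, 412^4 ≡ 97, 412^8 ≡ 719, 412^16 ≡ 775, 412^32 ≡ 146, 412^64 ≡ 460, 412^128 ≡ 433.
217 = 128 + 64 + 16 + 8 + 1, so 412^217 ≡ 433·460·775·719·412 ≡ 531 (mod 869).
x_0 = 412^217 mod 869 = 531.
x_0 is neither 1 nor 868, so continue squaring.
x_1 = 531^2 mod 869 = 405.
Reached i = s−1 = 1 without hitting −1: 412 is a Miller–Rabin witness and 869 is composite.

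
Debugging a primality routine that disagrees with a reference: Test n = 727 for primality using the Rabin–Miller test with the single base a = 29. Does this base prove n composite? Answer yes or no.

no

n − 1 = 726 = 2^1 · 363, so s = 1 and d = 363.
Repeated squaring mod 727: 29^1 ≡ 29, 29^2 ≡ 114, 29^4 ≡ 637, 29^8 ≡ 103, 29^16 ≡ 431, 29^32 ≡ 376, 29^64 ≡ 338, 29^128 ≡ 105, 29^256 ≡ 120.
363 = 256 + 64 + 32 + 8 + 2 + 1, so 29^363 ≡ 120·338·376·103·114·29 ≡ 726 (mod 727).
x_0 = 29^363 mod 727 = 726.
x_0 = 726 ≡ −1, so 29 is not a witness.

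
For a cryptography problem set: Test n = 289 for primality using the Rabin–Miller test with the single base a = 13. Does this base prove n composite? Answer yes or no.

n − 1 = 288 = 2^5 · 9, so s = 5 and d = 9.
x_0 = 13^9 mod 289 = 132.
x_0 is neither 1 nor 288, so continue squaring.
x_1 = 132^2 mod 289 = 84.
x_2 = 84^2 mod 289 = 120.
x_3 = 120^2 mod 289 = 239.
x_4 = 239^2 mod 289 = 188.
Reached i = s−1 = 4 without hitting −1: 13 is a Miller–Rabin witness and 289 is composite.

yes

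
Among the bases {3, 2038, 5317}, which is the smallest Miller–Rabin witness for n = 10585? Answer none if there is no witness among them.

n − 1 = 10584 = 2^3 · 1323, so s = 3 and d = 1323.
Base 3: x_0 = 3^1323 mod 10585 = 8422. x_0 is neither 1 nor 10584, so continue squaring. x_1 = 8422^2 mod 10585 = 10584. x_1 ≡ −1, so 3 is not a witness.
Base 2038: x_0 = 2038^1323 mod 10585 = 6397. x_0 is neither 1 nor 10584, so continue squaring. x_1 = 6397^2 mod 10585 = 10584. x_1 ≡ −1, so 2038 is not a witness.
Base 5317: x_0 = 5317^1323 mod 10585 = 2163. x_0 is neither 1 nor 10584, so continue squaring. x_1 = 2163^2 mod 10585 = 10584. x_1 ≡ −1, so 5317 is not a witness.
No listed base is a witness for 10585.

none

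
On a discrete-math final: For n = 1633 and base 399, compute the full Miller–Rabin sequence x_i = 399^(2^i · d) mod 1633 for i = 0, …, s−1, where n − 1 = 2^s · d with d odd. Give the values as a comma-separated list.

1047, 466, 1600, 1089, 363

n − 1 = 1632 = 2^5 · 51, so s = 5 and d = 51.
x_0 = 399^51 mod 1633 = 1047.
x_1 = 1047^2 mod 1633 = 466.
x_2 = 466^2 mod 1633 = 1600.
x_3 = 1600^2 mod 1633 = 1089.
x_4 = 1089^2 mod 1633 = 363.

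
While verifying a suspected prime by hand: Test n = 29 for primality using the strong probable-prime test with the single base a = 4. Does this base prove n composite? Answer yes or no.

n − 1 = 28 = 2^2 · 7, so s = 2 and d = 7.
x_0 = 4^7 mod 29 = 28.
x_0 = 28 ≡ −1, so 4 is not a witness.

no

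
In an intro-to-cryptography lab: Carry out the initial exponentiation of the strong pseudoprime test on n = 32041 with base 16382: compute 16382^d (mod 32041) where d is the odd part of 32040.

7519

n − 1 = 32040 = 2^3 · 4005, so s = 3 and d = 4005.
16382^4005 mod 32041 = 7519.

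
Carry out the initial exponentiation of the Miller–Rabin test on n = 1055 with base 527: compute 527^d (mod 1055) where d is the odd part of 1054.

n − 1 = 1054 = 2^1 · 527, so s = 1 and d = 527.
527^527 mod 1055 = 53.

53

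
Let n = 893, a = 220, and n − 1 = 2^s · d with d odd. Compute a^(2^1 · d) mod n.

n − 1 = 892 = 2^2 · 223, so s = 2 and d = 223.
Repeated squaring mod 893: 220^1 ≡ 220, 220^2 ≡ 178, 220^4 ≡ 429, 220^8 ≡ 83, 220^16 ≡ 638, 220^32 ≡ 729, 220^64 ≡ 106, 220^128 ≡ 520.
223 = 128 + 64 + 16 + 8 + 4 + 2 + 1, so 220^223 ≡ 520·106·638·83·429·178·220 ≡ 638 (mod 893).
x_0 = 638.
x_1 = 638^2 mod 893 = 729.

729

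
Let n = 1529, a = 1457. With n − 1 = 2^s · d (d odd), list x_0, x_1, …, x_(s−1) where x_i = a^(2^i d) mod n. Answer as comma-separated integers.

n − 1 = 1528 = 2^3 · 191, so s = 3 and d = 191.
x_0 = 1457^191 mod 1529 = 1072.
x_1 = 1072^2 mod 1529 = 905.
x_2 = 905^2 mod 1529 = 1010.

1072, 905, 1010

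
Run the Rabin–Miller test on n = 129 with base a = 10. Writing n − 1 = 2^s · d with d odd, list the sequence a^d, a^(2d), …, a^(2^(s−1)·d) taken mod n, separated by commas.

10, 100, 67, 103, 31, 58, 10

n − 1 = 128 = 2^7 · 1, so s = 7 and d = 1.
x_0 = 10^1 mod 129 = 10.
x_1 = 10^2 mod 129 = 100.
x_2 = 100^2 mod 129 = 67.
x_3 = 67^2 mod 129 = 103.
x_4 = 103^2 mod 129 = 31.
x_5 = 31^2 mod 129 = 58.
x_6 = 58^2 mod 129 = 10.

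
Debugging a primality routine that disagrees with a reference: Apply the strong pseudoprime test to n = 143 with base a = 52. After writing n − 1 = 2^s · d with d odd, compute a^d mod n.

52

n − 1 = 142 = 2^1 · 71, so s = 1 and d = 71.
Repeated squaring mod 143: 52^1 ≡ 52, 52^2 ≡ 130, 52^4 ≡ 26, 52^8 ≡ 104, 52^16 ≡ 91, 52^32 ≡ 130, 52^64 ≡ 26.
71 = 64 + 4 + 2 + 1, so 52^71 ≡ 26·26·130·52 ≡ 52 (mod 143).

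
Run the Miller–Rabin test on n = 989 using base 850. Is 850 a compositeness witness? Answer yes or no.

yes

n − 1 = 988 = 2^2 · 247, so s = 2 and d = 247.
x_0 = 850^247 mod 989 = 528.
x_0 is neither 1 nor 988, so continue squaring.
x_1 = 528^2 mod 989 = 875.
Reached i = s−1 = 1 without hitting −1: 850 is a Miller–Rabin witness and 989 is composite.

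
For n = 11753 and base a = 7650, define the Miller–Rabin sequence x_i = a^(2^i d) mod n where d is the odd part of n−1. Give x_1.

7323

n − 1 = 11752 = 2^3 · 1469, so s = 3 and d = 1469.
x_0 = 7650^1469 mod 11753 = 4367.
x_1 = 4367^2 mod 11753 = 7323.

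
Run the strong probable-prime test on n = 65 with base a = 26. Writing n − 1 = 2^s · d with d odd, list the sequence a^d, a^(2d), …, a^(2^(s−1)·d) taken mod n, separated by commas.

n − 1 = 64 = 2^6 · 1, so s = 6 and d = 1.
x_0 = 26^1 mod 65 = 26.
x_1 = 26^2 mod 65 = 26.
x_2 = 26^2 mod 65 = 26.
x_3 = 26^2 mod 65 = 26.
x_4 = 26^2 mod 65 = 26.
x_5 = 26^2 mod 65 = 26.

26, 26, 26, 26, 26, 26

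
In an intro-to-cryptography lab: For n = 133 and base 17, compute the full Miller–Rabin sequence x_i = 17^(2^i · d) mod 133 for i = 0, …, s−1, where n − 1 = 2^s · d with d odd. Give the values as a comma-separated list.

83, 106

n − 1 = 132 = 2^2 · 33, so s = 2 and d = 33.
x_0 = 17^33 mod 133 = 83.
x_1 = 83^2 mod 133 = 106.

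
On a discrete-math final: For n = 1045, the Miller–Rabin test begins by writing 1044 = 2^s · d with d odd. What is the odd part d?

Halving: 1044 → 522 → 261; 261 is odd.
So 1044 = 2^2 · 261.

261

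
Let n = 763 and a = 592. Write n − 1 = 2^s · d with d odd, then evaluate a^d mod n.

n − 1 = 762 = 2^1 · 381, so s = 1 and d = 381.
Repeated squaring mod 763: 592^1 ≡ 592, 592^2 ≡ 247, 592^4 ≡ 732, 592^8 ≡ 198, 592^16 ≡ 291, 592^32 ≡ 751, 592^64 ≡ 144, 592^128 ≡ 135, 592^256 ≡ 676.
381 = 256 + 64 + 32 + 16 + 8 + 4 + 1, so 592^381 ≡ 676·144·751·291·198·732·592 ≡ 708 (mod 763).

708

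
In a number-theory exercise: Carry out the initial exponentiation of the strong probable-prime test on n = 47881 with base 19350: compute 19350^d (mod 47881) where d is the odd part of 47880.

1664

n − 1 = 47880 = 2^3 · 5985, so s = 3 and d = 5985.
19350^5985 mod 47881 = 1664.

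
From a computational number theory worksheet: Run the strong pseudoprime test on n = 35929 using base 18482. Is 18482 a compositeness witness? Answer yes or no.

no

n − 1 = 35928 = 2^3 · 4491, so s = 3 and d = 4491.
Repeated squaring mod 35929: 18482^1 ≡ 18482, 18482^2 ≡ 7321, 18482^4 ≡ 26902, 18482^8 ≡ 35686, 18482^16 ≡ 23120, 18482^32 ≡ 18667, 18482^64 ≡ 17447, 18482^128 ≡ 7321, 18482^256 ≡ 26902, 18482^512 ≡ 35686, 18482^1024 ≡ 23120, 18482^2048 ≡ 18667, 18482^4096 ≡ 17447.
4491 = 4096 + 256 + 128 + 8 + 2 + 1, so 18482^4491 ≡ 17447·26902·7321·35686·7321·18482 ≡ 35928 (mod 35929).
x_0 = 18482^4491 mod 35929 = 35928.
x_0 = 35928 ≡ −1, so 18482 is not a witness.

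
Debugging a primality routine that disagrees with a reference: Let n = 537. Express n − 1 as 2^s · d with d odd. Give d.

67

Halving: 536 → 268 → 134 → 67; 67 is odd.
So 536 = 2^3 · 67.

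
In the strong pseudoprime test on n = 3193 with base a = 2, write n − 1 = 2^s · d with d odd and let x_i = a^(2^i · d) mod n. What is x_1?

1465

n − 1 = 3192 = 2^3 · 399, so s = 3 and d = 399.
x_0 = 2^399 mod 3193 = 2403.
x_1 = 2403^2 mod 3193 = 1465.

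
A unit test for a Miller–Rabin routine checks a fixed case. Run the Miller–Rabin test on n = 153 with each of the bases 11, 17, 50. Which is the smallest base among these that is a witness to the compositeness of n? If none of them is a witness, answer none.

11

n − 1 = 152 = 2^3 · 19, so s = 3 and d = 19.
Base 11: x_0 = 11^19 mod 153 = 56. x_0 is neither 1 nor 152, so continue squaring. x_1 = 56^2 mod 153 = 76. x_2 = 76^2 mod 153 = 115. Reached i = s−1 = 2 without hitting −1: 11 is a Miller–Rabin witness and 153 is composite.
Base 17: x_0 = 17^19 mod 153 = 17. x_0 is neither 1 nor 152, so continue squaring. x_1 = 17^2 mod 153 = 136. x_2 = 136^2 mod 153 = 136. Reached i = s−1 = 2 without hitting −1: 17 is a Miller–Rabin witness and 153 is composite.
Base 50: x_0 = 50^19 mod 153 = 50. x_0 is neither 1 nor 152, so continue squaring. x_1 = 50^2 mod 153 = 52. x_2 = 52^2 mod 153 = 103. Reached i = s−1 = 2 without hitting −1: 50 is a Miller–Rabin witness and 153 is composite.
The smallest witness among the given bases is 11.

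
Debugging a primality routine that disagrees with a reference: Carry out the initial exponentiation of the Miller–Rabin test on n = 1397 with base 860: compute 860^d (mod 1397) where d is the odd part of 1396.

677

n − 1 = 1396 = 2^2 · 349, so s = 2 and d = 349.
860^349 mod 1397 = 677.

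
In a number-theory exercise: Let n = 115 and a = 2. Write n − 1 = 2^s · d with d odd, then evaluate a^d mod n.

27

n − 1 = 114 = 2^1 · 57, so s = 1 and d = 57.
2^57 mod 115 = 27.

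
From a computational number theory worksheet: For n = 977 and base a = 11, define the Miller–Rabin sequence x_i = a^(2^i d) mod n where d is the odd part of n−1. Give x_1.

n − 1 = 976 = 2^4 · 61, so s = 4 and d = 61.
x_0 = 11^61 mod 977 = 439.
x_1 = 439^2 mod 977 = 252.

252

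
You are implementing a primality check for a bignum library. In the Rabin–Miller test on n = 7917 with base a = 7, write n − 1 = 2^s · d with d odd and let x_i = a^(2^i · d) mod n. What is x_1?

n − 1 = 7916 = 2^2 · 1979, so s = 2 and d = 1979.
Repeated squaring mod 7917: 7^1 ≡ 7, 7^2 ≡ 49, 7^4 ≡ 2401, 7^8 ≡ 1225, 7^16 ≡ 4312, 7^32 ≡ 4228, 7^64 ≡ 7315, 7^128 ≡ 6139, 7^256 ≡ 2401, 7^512 ≡ 1225, 7^1024 ≡ 4312.
1979 = 1024 + 512 + 256 + 128 + 32 + 16 + 8 + 2 + 1, so 7^1979 ≡ 4312·1225·2401·6139·4228·4312·1225·49·7 ≡ 7672 (mod 7917).
x_0 = 7672.
x_1 = 7672^2 mod 7917 = 4606.

4606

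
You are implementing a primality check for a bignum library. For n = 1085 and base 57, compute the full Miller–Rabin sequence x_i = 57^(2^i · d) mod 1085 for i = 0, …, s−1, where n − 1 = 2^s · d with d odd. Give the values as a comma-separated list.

708, 1079

n − 1 = 1084 = 2^2 · 271, so s = 2 and d = 271.
x_0 = 57^271 mod 1085 = 708.
x_1 = 708^2 mod 1085 = 1079.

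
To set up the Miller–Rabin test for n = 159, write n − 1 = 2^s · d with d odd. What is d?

Halving: 158 → 79; 79 is odd.
So 158 = 2^1 · 79.

79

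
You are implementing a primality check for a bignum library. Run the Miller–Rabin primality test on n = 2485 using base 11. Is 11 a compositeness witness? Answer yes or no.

n − 1 = 2484 = 2^2 · 621, so s = 2 and d = 621.
Repeated squaring mod 2485: 11^1 ≡ 11, 11^2 ≡ 121, 11^4 ≡ 2216, 11^8 ≡ 296, 11^16 ≡ 641, 11^32 ≡ 856, 11^64 ≡ 2146, 11^128 ≡ 611, 11^256 ≡ 571, 11^512 ≡ 506.
621 = 512 + 64 + 32 + 8 + 4 + 1, so 11^621 ≡ 506·2146·856·296·2216·11 ≡ 2066 (mod 2485).
x_0 = 11^621 mod 2485 = 2066.
x_0 is neither 1 nor 2484, so continue squaring.
x_1 = 2066^2 mod 2485 = 1611.
Reached i = s−1 = 1 without hitting −1: 11 is a Miller–Rabin witness and 2485 is composite.

yes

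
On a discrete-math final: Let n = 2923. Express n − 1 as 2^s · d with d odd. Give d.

1461

Halving: 2922 → 1461; 1461 is odd.
So 2922 = 2^1 · 1461.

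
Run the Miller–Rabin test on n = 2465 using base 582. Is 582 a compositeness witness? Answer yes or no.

n − 1 = 2464 = 2^5 · 77, so s = 5 and d = 77.
x_0 = 582^77 mod 2465 = 1177.
x_0 is neither 1 nor 2464, so continue squaring.
x_1 = 1177^2 mod 2465 = 2464.
x_1 ≡ −1, so 582 is not a witness.

no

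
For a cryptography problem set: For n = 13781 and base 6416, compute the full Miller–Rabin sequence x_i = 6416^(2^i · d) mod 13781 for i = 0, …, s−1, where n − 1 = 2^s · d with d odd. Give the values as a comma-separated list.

6389, 13780

n − 1 = 13780 = 2^2 · 3445, so s = 2 and d = 3445.
x_0 = 6416^3445 mod 13781 = 6389.
x_1 = 6389^2 mod 13781 = 13780.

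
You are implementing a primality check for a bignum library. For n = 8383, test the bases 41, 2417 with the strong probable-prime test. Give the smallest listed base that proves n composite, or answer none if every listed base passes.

41

n − 1 = 8382 = 2^1 · 4191, so s = 1 and d = 4191.
Base 41: x_0 = 41^4191 mod 8383 = 2484. x_0 ∉ {1, 8382} and s = 1, so 41 is a Miller–Rabin witness and 8383 is composite.
Base 2417: x_0 = 2417^4191 mod 8383 = 811. x_0 ∉ {1, 8382} and s = 1, so 2417 is a Miller–Rabin witness and 8383 is composite.
The smallest witness among the given bases is 41.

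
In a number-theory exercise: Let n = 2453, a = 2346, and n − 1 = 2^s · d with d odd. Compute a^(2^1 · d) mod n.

124

n − 1 = 2452 = 2^2 · 613, so s = 2 and d = 613.
x_0 = 2346^613 mod 2453 = 2304.
x_1 = 2304^2 mod 2453 = 124.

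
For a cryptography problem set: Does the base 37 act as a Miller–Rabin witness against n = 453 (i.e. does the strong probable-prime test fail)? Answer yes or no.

yes

n − 1 = 452 = 2^2 · 113, so s = 2 and d = 113.
x_0 = 37^113 mod 453 = 43.
x_0 is neither 1 nor 452, so continue squaring.
x_1 = 43^2 mod 453 = 37.
Reached i = s−1 = 1 without hitting −1: 37 is a Miller–Rabin witness and 453 is composite.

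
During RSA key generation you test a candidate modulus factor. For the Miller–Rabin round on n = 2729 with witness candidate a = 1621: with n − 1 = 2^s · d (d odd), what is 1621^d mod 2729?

1102

n − 1 = 2728 = 2^3 · 341, so s = 3 and d = 341.
1621^341 mod 2729 = 1102.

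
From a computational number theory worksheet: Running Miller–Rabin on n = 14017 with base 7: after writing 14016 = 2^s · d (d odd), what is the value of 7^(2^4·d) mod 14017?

n − 1 = 14016 = 2^6 · 219, so s = 6 and d = 219.
Repeated squaring mod 14017: 7^1 ≡ 7, 7^2 ≡ 49, 7^4 ≡ 2401, 7^8 ≡ 3814, 7^16 ≡ 10967, 7^32 ≡ 9229, 7^64 ≡ 7149, 7^128 ≡ 2219.
219 = 128 + 64 + 16 + 8 + 2 + 1, so 7^219 ≡ 2219·7149·10967·3814·49·7 ≡ 4030 (mod 14017).
x_0 = 4030.
x_1 = 4030^2 mod 14017 = 9214.
x_2 = 9214^2 mod 14017 = 10844.
x_3 = 10844^2 mod 14017 = 3723.
x_4 = 3723^2 mod 14017 = 11933.

11933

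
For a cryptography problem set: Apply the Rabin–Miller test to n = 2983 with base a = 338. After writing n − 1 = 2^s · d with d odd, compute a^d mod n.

n − 1 = 2982 = 2^1 · 1491, so s = 1 and d = 1491.
Repeated squaring mod 2983: 338^1 ≡ 338, 338^2 ≡ 890, 338^4 ≡ 1605, 338^8 ≡ 1696, 338^16 ≡ 804, 338^32 ≡ 2088, 338^64 ≡ 1581, 338^128 ≡ 2790, 338^256 ≡ 1453, 338^512 ≡ 2228, 338^1024 ≡ 272.
1491 = 1024 + 256 + 128 + 64 + 16 + 2 + 1, so 338^1491 ≡ 272·1453·2790·1581·804·890·338 ≡ 901 (mod 2983).

901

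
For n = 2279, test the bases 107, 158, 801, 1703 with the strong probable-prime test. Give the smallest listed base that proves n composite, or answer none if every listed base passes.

n − 1 = 2278 = 2^1 · 1139, so s = 1 and d = 1139.
Base 107: x_0 = 107^1139 mod 2279 = 2068. x_0 ∉ {1, 2278} and s = 1, so 107 is a Miller–Rabin witness and 2279 is composite.
Base 158: x_0 = 158^1139 mod 2279 = 794. x_0 ∉ {1, 2278} and s = 1, so 158 is a Miller–Rabin witness and 2279 is composite.
Base 801: x_0 = 801^1139 mod 2279 = 1226. x_0 ∉ {1, 2278} and s = 1, so 801 is a Miller–Rabin witness and 2279 is composite.
Base 1703: x_0 = 1703^1139 mod 2279 = 433. x_0 ∉ {1, 2278} and s = 1, so 1703 is a Miller–Rabin witness and 2279 is composite.
The smallest witness among the given bases is 107.

107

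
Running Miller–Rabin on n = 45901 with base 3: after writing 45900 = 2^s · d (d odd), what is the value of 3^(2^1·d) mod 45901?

35158

n − 1 = 45900 = 2^2 · 11475, so s = 2 and d = 11475.
x_0 = 3^11475 mod 45901 = 2775.
x_1 = 2775^2 mod 45901 = 35158.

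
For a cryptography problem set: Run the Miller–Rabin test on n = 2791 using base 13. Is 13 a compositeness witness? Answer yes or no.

n − 1 = 2790 = 2^1 · 1395, so s = 1 and d = 1395.
x_0 = 13^1395 mod 2791 = 1.
x_0 = 1, so 13 is not a witness.

no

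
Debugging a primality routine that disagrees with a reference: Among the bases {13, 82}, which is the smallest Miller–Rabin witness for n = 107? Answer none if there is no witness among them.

n − 1 = 106 = 2^1 · 53, so s = 1 and d = 53.
Base 13: x_0 = 13^53 mod 107 = 1. x_0 = 1, so 13 is not a witness.
Base 82: x_0 = 82^53 mod 107 = 106. x_0 = 106 ≡ −1, so 82 is not a witness.
No listed base is a witness for 107.

none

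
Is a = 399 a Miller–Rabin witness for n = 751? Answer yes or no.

n − 1 = 750 = 2^1 · 375, so s = 1 and d = 375.
x_0 = 399^375 mod 751 = 1.
x_0 = 1, so 399 is not a witness.

no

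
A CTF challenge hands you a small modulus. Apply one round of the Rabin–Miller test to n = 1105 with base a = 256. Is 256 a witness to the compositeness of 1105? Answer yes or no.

no

n − 1 = 1104 = 2^4 · 69, so s = 4 and d = 69.
Repeated squaring mod 1105: 256^1 ≡ 256, 256^2 ≡ 341, 256^4 ≡ 256, 256^8 ≡ 341, 256^16 ≡ 256, 256^32 ≡ 341, 256^64 ≡ 256.
69 = 64 + 4 + 1, so 256^69 ≡ 256·256·256 ≡ 1 (mod 1105).
x_0 = 256^69 mod 1105 = 1.
x_0 = 1, so 256 is not a witness.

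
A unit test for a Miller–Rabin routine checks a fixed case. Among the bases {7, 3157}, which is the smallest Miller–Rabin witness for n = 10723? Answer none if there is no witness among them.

none

n − 1 = 10722 = 2^1 · 5361, so s = 1 and d = 5361.
Base 7: x_0 = 7^5361 mod 10723 = 1. x_0 = 1, so 7 is not a witness.
Base 3157: x_0 = 3157^5361 mod 10723 = 1. x_0 = 1, so 3157 is not a witness.
No listed base is a witness for 10723.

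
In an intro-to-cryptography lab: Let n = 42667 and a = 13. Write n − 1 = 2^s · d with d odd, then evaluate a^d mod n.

n − 1 = 42666 = 2^1 · 21333, so s = 1 and d = 21333.
13^21333 mod 42667 = 1.

1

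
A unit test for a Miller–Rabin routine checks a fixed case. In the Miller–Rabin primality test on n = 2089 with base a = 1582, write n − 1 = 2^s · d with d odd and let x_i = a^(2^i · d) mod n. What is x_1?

2088

n − 1 = 2088 = 2^3 · 261, so s = 3 and d = 261.
x_0 = 1582^261 mod 2089 = 789.
x_1 = 789^2 mod 2089 = 2088.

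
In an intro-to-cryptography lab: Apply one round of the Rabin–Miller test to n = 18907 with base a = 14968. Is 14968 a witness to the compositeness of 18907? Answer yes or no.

n − 1 = 18906 = 2^1 · 9453, so s = 1 and d = 9453.
Repeated squaring mod 18907: 14968^1 ≡ 14968, 14968^2 ≡ 11981, 14968^4 ≡ 2417, 14968^8 ≡ 18533, 14968^16 ≡ 7527, 14968^32 ≡ 10357, 14968^64 ≡ 8038, 14968^128 ≡ 4225, 14968^256 ≡ 2417, 14968^512 ≡ 18533, 14968^1024 ≡ 7527, 14968^2048 ≡ 10357, 14968^4096 ≡ 8038, 14968^8192 ≡ 4225.
9453 = 8192 + 1024 + 128 + 64 + 32 + 8 + 4 + 1, so 14968^9453 ≡ 4225·7527·4225·8038·10357·18533·2417·14968 ≡ 14792 (mod 18907).
x_0 = 14968^9453 mod 18907 = 14792.
x_0 ∉ {1, 18906} and s = 1, so 14968 is a Miller–Rabin witness and 18907 is composite.

yes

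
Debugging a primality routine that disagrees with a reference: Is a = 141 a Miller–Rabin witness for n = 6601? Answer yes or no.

n − 1 = 6600 = 2^3 · 825, so s = 3 and d = 825.
x_0 = 141^825 mod 6601 = 1.
x_0 = 1, so 141 is not a witness.

no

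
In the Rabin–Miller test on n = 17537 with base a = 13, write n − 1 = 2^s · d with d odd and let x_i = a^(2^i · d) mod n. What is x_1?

7566

n − 1 = 17536 = 2^7 · 137, so s = 7 and d = 137.
Repeated squaring mod 17537: 13^1 ≡ 13, 13^2 ≡ 169, 13^4 ≡ 11024, 13^8 ≡ 14703, 13^16 ≡ 17147, 13^32 ≡ 11804, 13^64 ≡ 2951, 13^128 ≡ 10049.
137 = 128 + 8 + 1, so 13^137 ≡ 10049·14703·13 ≡ 15886 (mod 17537).
x_0 = 15886.
x_1 = 15886^2 mod 17537 = 7566.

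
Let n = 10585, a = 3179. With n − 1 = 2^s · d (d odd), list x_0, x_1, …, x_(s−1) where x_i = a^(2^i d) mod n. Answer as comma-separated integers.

7789, 5886, 291

n − 1 = 10584 = 2^3 · 1323, so s = 3 and d = 1323.
x_0 = 3179^1323 mod 10585 = 7789.
x_1 = 7789^2 mod 10585 = 5886.
x_2 = 5886^2 mod 10585 = 291.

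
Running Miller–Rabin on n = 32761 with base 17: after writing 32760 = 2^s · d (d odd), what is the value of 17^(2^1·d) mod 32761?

9049

n − 1 = 32760 = 2^3 · 4095, so s = 3 and d = 4095.
By repeated squaring, 17^4095 ≡ 16995 (mod 32761).
x_0 = 16995.
x_1 = 16995^2 mod 32761 = 9049.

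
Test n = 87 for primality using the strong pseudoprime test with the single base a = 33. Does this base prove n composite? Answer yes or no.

yes

n − 1 = 86 = 2^1 · 43, so s = 1 and d = 43.
Repeated squaring mod 87: 33^1 ≡ 33, 33^2 ≡ 45, 33^4 ≡ 24, 33^8 ≡ 54, 33^16 ≡ 45, 33^32 ≡ 24.
43 = 32 + 8 + 2 + 1, so 33^43 ≡ 24·54·45·33 ≡ 33 (mod 87).
x_0 = 33^43 mod 87 = 33.
x_0 ∉ {1, 86} and s = 1, so 33 is a Miller–Rabin witness and 87 is composite.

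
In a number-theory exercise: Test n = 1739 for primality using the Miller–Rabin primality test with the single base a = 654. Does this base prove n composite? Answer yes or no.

n − 1 = 1738 = 2^1 · 869, so s = 1 and d = 869.
x_0 = 654^869 mod 1739 = 1584.
x_0 ∉ {1, 1738} and s = 1, so 654 is a Miller–Rabin witness and 1739 is composite.

yes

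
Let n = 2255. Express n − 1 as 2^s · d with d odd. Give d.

Halving: 2254 → 1127; 1127 is odd.
So 2254 = 2^1 · 1127.

1127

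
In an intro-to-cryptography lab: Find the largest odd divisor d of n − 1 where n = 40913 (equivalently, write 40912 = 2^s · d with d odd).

2557

Halving: 40912 → 20456 → 10228 → 5114 → 2557; 2557 is odd.
So 40912 = 2^4 · 2557.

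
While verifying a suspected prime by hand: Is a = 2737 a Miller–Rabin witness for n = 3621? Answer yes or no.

yes

n − 1 = 3620 = 2^2 · 905, so s = 2 and d = 905.
x_0 = 2737^905 mod 3621 = 3094.
x_0 is neither 1 nor 3620, so continue squaring.
x_1 = 3094^2 mod 3621 = 2533.
Reached i = s−1 = 1 without hitting −1: 2737 is a Miller–Rabin witness and 3621 is composite.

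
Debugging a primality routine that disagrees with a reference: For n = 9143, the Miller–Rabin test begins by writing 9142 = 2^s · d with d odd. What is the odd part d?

Halving: 9142 → 4571; 4571 is odd.
So 9142 = 2^1 · 4571.

4571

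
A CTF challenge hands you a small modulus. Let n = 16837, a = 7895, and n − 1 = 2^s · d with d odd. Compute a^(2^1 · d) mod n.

790

n − 1 = 16836 = 2^2 · 4209, so s = 2 and d = 4209.
x_0 = 7895^4209 mod 16837 = 13206.
x_1 = 13206^2 mod 16837 = 790.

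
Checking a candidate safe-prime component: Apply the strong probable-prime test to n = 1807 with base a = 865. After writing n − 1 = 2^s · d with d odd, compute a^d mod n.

n − 1 = 1806 = 2^1 · 903, so s = 1 and d = 903.
865^903 mod 1807 = 1747.

1747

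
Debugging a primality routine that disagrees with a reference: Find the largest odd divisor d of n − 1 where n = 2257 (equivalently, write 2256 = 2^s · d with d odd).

141

Halving: 2256 → 1128 → 564 → 282 → 141; 141 is odd.
So 2256 = 2^4 · 141.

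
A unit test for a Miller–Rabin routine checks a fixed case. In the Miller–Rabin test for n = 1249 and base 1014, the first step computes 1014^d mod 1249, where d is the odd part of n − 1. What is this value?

599

n − 1 = 1248 = 2^5 · 39, so s = 5 and d = 39.
1014^39 mod 1249 = 599.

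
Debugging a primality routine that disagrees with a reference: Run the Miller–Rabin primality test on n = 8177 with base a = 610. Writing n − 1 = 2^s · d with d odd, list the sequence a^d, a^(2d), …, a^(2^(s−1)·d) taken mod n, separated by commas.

n − 1 = 8176 = 2^4 · 511, so s = 4 and d = 511.
x_0 = 610^511 mod 8177 = 2677.
x_1 = 2677^2 mod 8177 = 3277.
x_2 = 3277^2 mod 8177 = 2328.
x_3 = 2328^2 mod 8177 = 6410.

2677, 3277, 2328, 6410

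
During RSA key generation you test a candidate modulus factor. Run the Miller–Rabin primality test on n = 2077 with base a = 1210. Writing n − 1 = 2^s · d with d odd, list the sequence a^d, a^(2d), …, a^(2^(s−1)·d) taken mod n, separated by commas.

1737, 1365

n − 1 = 2076 = 2^2 · 519, so s = 2 and d = 519.
x_0 = 1210^519 mod 2077 = 1737.
x_1 = 1737^2 mod 2077 = 1365.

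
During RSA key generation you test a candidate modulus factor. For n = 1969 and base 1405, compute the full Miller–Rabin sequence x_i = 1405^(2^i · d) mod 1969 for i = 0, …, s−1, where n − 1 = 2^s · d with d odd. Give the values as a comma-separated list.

n − 1 = 1968 = 2^4 · 123, so s = 4 and d = 123.
x_0 = 1405^123 mod 1969 = 567.
x_1 = 567^2 mod 1969 = 542.
x_2 = 542^2 mod 1969 = 383.
x_3 = 383^2 mod 1969 = 983.

567, 542, 383, 983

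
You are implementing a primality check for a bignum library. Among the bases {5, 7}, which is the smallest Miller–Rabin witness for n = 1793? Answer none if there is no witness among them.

n − 1 = 1792 = 2^8 · 7, so s = 8 and d = 7.
Base 5: x_0 = 5^7 mod 1793 = 1026. x_0 is neither 1 nor 1792, so continue squaring. x_1 = 1026^2 mod 1793 = 185. x_2 = 185^2 mod 1793 = 158. x_3 = 158^2 mod 1793 = 1655. x_4 = 1655^2 mod 1793 = 1114. x_5 = 1114^2 mod 1793 = 240. x_6 = 240^2 mod 1793 = 224. x_7 = 224^2 mod 1793 = 1765. Reached i = s−1 = 7 without hitting −1: 5 is a Miller–Rabin witness and 1793 is composite.
Base 7: x_0 = 7^7 mod 1793 = 556. x_0 is neither 1 nor 1792, so continue squaring. x_1 = 556^2 mod 1793 = 740. x_2 = 740^2 mod 1793 = 735. x_3 = 735^2 mod 1793 = 532. x_4 = 532^2 mod 1793 = 1523. x_5 = 1523^2 mod 1793 = 1180. x_6 = 1180^2 mod 1793 = 1032. x_7 = 1032^2 mod 1793 = 1775. Reached i = s−1 = 7 without hitting −1: 7 is a Miller–Rabin witness and 1793 is composite.
The smallest witness among the given bases is 5.

5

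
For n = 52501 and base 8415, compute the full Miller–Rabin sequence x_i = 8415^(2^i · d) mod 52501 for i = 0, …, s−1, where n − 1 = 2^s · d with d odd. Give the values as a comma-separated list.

n − 1 = 52500 = 2^2 · 13125, so s = 2 and d = 13125.
x_0 = 8415^13125 mod 52501 = 38658.
x_1 = 38658^2 mod 52501 = 52500.

38658, 52500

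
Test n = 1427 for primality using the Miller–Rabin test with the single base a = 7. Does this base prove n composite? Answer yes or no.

n − 1 = 1426 = 2^1 · 713, so s = 1 and d = 713.
By repeated squaring, 7^713 ≡ 1 (mod 1427).
x_0 = 7^713 mod 1427 = 1.
x_0 = 1, so 7 is not a witness.

no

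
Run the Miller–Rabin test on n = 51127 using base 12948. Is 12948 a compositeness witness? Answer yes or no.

yes

n − 1 = 51126 = 2^1 · 25563, so s = 1 and d = 25563.
Repeated squaring mod 51127: 12948^1 ≡ 12948, 12948^2 ≡ 5271, 12948^4 ≡ 21480, 12948^8 ≡ 20352, 12948^16 ≡ 24077, 12948^32 ≡ 24003, 12948^64 ≡ 44973, 12948^128 ≡ 37736, 12948^256 ≡ 16492, 12948^512 ≡ 41551, 12948^1024 ≡ 29065, 12948^2048 ≡ 2804, 12948^4096 ≡ 39985, 12948^8192 ≡ 7808, 12948^16384 ≡ 21480.
25563 = 16384 + 8192 + 512 + 256 + 128 + 64 + 16 + 8 + 2 + 1, so 12948^25563 ≡ 21480·7808·41551·16492·37736·44973·24077·20352·5271·12948 ≡ 38684 (mod 51127).
x_0 = 12948^25563 mod 51127 = 38684.
x_0 ∉ {1, 51126} and s = 1, so 12948 is a Miller–Rabin witness and 51127 is composite.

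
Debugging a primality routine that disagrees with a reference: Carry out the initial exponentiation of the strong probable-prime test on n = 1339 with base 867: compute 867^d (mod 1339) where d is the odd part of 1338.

n − 1 = 1338 = 2^1 · 669, so s = 1 and d = 669.
867^669 mod 1339 = 846.

846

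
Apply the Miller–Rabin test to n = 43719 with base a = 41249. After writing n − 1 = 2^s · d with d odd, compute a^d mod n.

n − 1 = 43718 = 2^1 · 21859, so s = 1 and d = 21859.
41249^21859 mod 43719 = 35321.

35321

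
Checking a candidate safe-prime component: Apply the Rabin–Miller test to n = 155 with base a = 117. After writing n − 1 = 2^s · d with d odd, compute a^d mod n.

137

n − 1 = 154 = 2^1 · 77, so s = 1 and d = 77.
117^77 mod 155 = 137.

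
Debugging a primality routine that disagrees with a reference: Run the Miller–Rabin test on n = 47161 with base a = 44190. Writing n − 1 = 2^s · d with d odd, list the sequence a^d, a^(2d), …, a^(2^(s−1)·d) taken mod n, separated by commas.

1, 1, 1

n − 1 = 47160 = 2^3 · 5895, so s = 3 and d = 5895.
x_0 = 44190^5895 mod 47161 = 1.
x_1 = 1^2 mod 47161 = 1.
x_2 = 1^2 mod 47161 = 1.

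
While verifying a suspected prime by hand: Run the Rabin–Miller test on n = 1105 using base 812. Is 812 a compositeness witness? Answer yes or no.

n − 1 = 1104 = 2^4 · 69, so s = 4 and d = 69.
x_0 = 812^69 mod 1105 = 642.
x_0 is neither 1 nor 1104, so continue squaring.
x_1 = 642^2 mod 1105 = 1104.
x_1 ≡ −1, so 812 is not a witness.

no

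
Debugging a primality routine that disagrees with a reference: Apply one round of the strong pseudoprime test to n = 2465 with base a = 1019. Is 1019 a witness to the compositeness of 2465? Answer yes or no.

n − 1 = 2464 = 2^5 · 77, so s = 5 and d = 77.
x_0 = 1019^77 mod 2465 = 2464.
x_0 = 2464 ≡ −1, so 1019 is not a witness.

no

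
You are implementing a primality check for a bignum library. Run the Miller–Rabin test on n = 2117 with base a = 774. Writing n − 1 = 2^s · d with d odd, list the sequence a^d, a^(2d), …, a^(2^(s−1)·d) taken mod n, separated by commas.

n − 1 = 2116 = 2^2 · 529, so s = 2 and d = 529.
x_0 = 774^529 mod 2117 = 1283.
x_1 = 1283^2 mod 2117 = 1180.

1283, 1180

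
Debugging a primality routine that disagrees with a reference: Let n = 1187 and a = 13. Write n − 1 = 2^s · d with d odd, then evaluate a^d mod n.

n − 1 = 1186 = 2^1 · 593, so s = 1 and d = 593.
Repeated squaring mod 1187: 13^1 ≡ 13, 13^2 ≡ 169, 13^4 ≡ 73, 13^8 ≡ 581, 13^16 ≡ 453, 13^32 ≡ 1045, 13^64 ≡ 1172, 13^128 ≡ 225, 13^256 ≡ 771, 13^512 ≡ 941.
593 = 512 + 64 + 16 + 1, so 13^593 ≡ 941·1172·453·13 ≡ 1 (mod 1187).

1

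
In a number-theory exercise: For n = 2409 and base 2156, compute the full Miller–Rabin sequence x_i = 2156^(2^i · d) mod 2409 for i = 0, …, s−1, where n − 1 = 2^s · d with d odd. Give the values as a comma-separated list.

2024, 1276, 2101

n − 1 = 2408 = 2^3 · 301, so s = 3 and d = 301.
x_0 = 2156^301 mod 2409 = 2024.
x_1 = 2024^2 mod 2409 = 1276.
x_2 = 1276^2 mod 2409 = 2101.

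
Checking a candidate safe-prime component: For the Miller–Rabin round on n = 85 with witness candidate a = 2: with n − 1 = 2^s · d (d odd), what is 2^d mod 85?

n − 1 = 84 = 2^2 · 21, so s = 2 and d = 21.
2^21 mod 85 = 32.

32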